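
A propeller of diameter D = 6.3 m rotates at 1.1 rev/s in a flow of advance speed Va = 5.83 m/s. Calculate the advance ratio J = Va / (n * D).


Formula: J = Va / (n * D)
Step 1 — n * D = 1.1 * 6.3 = 6.93
Step 2 — J = 5.83 / 6.93 ≈ 0.84127 (5 s.f.)

0.84127


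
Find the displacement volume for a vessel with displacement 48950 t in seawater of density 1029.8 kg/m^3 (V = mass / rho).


Formula: V = mass / rho
Step 1 — convert tonnes to kg: 48950 t * 1000 = 48950000 kg
Step 2 — V = 48950000 / 1029.8 ≈ 47534 m^3 (5 s.f.)

47534 m^3


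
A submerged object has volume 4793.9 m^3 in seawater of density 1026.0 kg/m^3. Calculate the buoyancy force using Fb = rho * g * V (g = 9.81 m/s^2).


Formula: Fb = rho * g * V
Substituting: Fb = 1026.0 * 9.81 * 4793.9
Intermediate: 1026.0 * 9.81 = 10065.06
Result: Fb = 10065.06 * 4793.9 ≈ 48251000 N (5 s.f.)

48251000 N


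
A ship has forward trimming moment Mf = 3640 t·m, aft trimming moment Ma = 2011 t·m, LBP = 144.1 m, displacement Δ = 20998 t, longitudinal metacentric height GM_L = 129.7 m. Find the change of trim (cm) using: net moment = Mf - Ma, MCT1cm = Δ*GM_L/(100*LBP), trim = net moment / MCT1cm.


Formula: net trimming moment = Mf - Ma; MCT1cm = Δ*GM_L/(100*LBP); trim = net moment / MCT1cm
Step 1 — net trimming moment = 3640 - 2011 = 1629 t·m
Step 2 — MCT1cm = 20998 * 129.7 / (100 * 144.1) = 188.9966 t·m/cm
Step 3 — trim = 1629 / 188.9966 ≈ 8.6192 cm (5 s.f.)

8.6192 cm


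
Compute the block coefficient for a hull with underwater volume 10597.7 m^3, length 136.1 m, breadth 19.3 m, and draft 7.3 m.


Formula: Cb = V / (L * B * T)
Step 1 — L * B * T = 136.1 * 19.3 * 7.3 = 19175.129 m^3
Step 2 — Cb = 10597.7 / 19175.129 ≈ 0.55268 (5 s.f.)

0.55268


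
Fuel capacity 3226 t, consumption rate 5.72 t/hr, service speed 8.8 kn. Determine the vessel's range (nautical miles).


Formula: endurance = fuel / rate; range = endurance * speed
Step 1 — endurance = 3226 / 5.72 = 563.986 hours
Step 2 — range = 563.986 * 8.8 ≈ 4963.1 nautical miles (5 s.f.)

4963.1 NM


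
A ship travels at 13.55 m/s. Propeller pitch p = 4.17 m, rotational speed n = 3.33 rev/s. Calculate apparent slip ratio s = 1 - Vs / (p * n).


Formula: s = 1 - Vs / (p * n)
Step 1 — p * n = 4.17 * 3.33 = 13.8861
Step 2 — Vs / (p*n) = 13.55 / 13.8861 = 0.975796 (6 d.p.)
Step 3 — s = 1 - 0.975796 = 0.024204

0.024204


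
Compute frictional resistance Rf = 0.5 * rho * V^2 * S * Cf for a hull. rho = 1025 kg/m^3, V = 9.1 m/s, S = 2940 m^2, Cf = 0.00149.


Formula: Rf = 0.5 * rho * V^2 * S * Cf
Step 1 — V^2 = 9.1^2 = 82.81
Step 2 — 0.5 * rho * V^2 = 0.5 * 1025 * 82.81 = 42440.125
Step 3 — Rf = 42440.125 * 2940 * 0.00149 ≈ 185910 N (5 s.f.)

185910 N


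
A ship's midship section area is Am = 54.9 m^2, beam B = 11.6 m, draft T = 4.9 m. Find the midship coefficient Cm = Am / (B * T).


Formula: Cm = Am / (B * T)
Step 1 — B * T = 11.6 * 4.9 = 56.84 m^2
Step 2 — Cm = 54.9 / 56.84 ≈ 0.96587 (5 s.f.)

0.96587


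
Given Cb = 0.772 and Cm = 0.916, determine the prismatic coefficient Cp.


Formula: Cp = Cb / Cm
Substituting: Cp = 0.772 / 0.916
Result: Cp ≈ 0.84279 (5 s.f.)

0.84279


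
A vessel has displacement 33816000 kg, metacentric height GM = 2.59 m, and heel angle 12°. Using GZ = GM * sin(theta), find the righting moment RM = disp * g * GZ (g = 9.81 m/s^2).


Formula: GZ = GM * sin(theta); RM = disp * g * GZ
Step 1 — GZ = 2.59 * sin(12°) = 2.59 * 0.207912 = 0.538492 m
Step 2 — RM = 33816000 * 9.81 * 0.538492 ≈ 178640000 N·m (5 s.f.)

178640000 N·m


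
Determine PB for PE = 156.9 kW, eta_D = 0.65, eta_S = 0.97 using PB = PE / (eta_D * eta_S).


Formula: PB = PE / (eta_D * eta_S)
Step 1 — combined efficiency = eta_D * eta_S = 0.65 * 0.97 = 0.6305
Step 2 — PB = 156.9 / 0.6305 ≈ 248.85 kW (5 s.f.)

248.85 kW


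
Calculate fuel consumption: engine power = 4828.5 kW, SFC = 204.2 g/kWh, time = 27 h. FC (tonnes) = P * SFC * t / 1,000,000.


Formula: FC (tonnes) = P * SFC * t / 1,000,000
Step 1 — P * SFC * t = 4828.5 * 204.2 * 27 = 26621451.9 g
Step 2 — FC (tonnes) = 26621451.9 / 1,000,000 ≈ 26.621 tonnes (5 s.f.)

26.621 tonnes


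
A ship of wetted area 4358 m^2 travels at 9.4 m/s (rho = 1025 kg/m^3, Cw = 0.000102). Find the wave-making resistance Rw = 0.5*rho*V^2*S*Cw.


Formula: Rw = 0.5 * rho * V^2 * S * Cw
Step 1 — V^2 = 9.4^2 = 88.36
Step 2 — 0.5 * rho * V^2 = 0.5 * 1025 * 88.36 = 45284.5
Step 3 — Rw = 45284.5 * 4358 * 0.000102 ≈ 20130 N (5 s.f.)

20130 N


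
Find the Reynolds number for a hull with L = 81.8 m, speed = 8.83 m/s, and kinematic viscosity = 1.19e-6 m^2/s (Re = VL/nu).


Formula: Re = V * L / nu
Step 1 — V * L = 8.83 * 81.8 = 722.294 m^2/s
Step 2 — Re = 722.294 / 1.19e-6 = 6.07e+08

6.07e+08


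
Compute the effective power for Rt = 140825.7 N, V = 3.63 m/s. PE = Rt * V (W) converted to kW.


Formula: PE = Rt * V / 1000 (kW)
Step 1 — PE (W) = 140825.7 * 3.63 = 511197.291 W
Step 2 — PE (kW) = 511197.291 / 1000 ≈ 511.20 kW (5 s.f.)

511.20 kW


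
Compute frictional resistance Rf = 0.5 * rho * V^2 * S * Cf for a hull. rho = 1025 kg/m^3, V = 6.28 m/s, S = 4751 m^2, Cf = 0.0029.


Formula: Rf = 0.5 * rho * V^2 * S * Cf
Step 1 — V^2 = 6.28^2 = 39.4384
Step 2 — 0.5 * rho * V^2 = 0.5 * 1025 * 39.4384 = 20212.18
Step 3 — Rf = 20212.18 * 4751 * 0.0029 ≈ 278480 N (5 s.f.)

278480 N


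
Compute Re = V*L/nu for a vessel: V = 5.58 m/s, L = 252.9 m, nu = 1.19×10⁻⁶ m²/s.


Formula: Re = V * L / nu
Step 1 — V * L = 5.58 * 252.9 = 1411.182 m^2/s
Step 2 — Re = 1411.182 / 1.19e-6 = 1.19e+09

1.19e+09


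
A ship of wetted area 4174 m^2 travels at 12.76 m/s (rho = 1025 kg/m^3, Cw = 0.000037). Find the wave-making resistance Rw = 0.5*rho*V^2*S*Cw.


Formula: Rw = 0.5 * rho * V^2 * S * Cw
Step 1 — V^2 = 12.76^2 = 162.8176
Step 2 — 0.5 * rho * V^2 = 0.5 * 1025 * 162.8176 = 83444.02
Step 3 — Rw = 83444.02 * 4174 * 0.000037 ≈ 12887 N (5 s.f.)

12887 N


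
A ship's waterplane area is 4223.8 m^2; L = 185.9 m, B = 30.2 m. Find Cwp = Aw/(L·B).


Formula: Cwp = Aw / (L * B)
Step 1 — L * B = 185.9 * 30.2 = 5614.18 m^2
Step 2 — Cwp = 4223.8 / 5614.18 ≈ 0.75234 (5 s.f.)

0.75234


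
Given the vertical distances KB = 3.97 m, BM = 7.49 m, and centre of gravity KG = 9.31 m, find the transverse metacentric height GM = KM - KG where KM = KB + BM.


Formula: GM = KB + BM - KG
Step 1 — KM = KB + BM = 3.97 + 7.49 = 11.46 m
Step 2 — GM = KM - KG = 11.46 - 9.31 = 2.15 m

2.15 m


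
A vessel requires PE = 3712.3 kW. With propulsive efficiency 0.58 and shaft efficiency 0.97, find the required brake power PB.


Formula: PB = PE / (eta_D * eta_S)
Step 1 — combined efficiency = eta_D * eta_S = 0.58 * 0.97 = 0.5626
Step 2 — PB = 3712.3 / 0.5626 ≈ 6598.5 kW (5 s.f.)

6598.5 kW


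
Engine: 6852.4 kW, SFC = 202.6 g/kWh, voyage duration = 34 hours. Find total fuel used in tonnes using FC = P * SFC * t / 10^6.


Formula: FC (tonnes) = P * SFC * t / 1,000,000
Step 1 — P * SFC * t = 6852.4 * 202.6 * 34 = 47202072.16 g
Step 2 — FC (tonnes) = 47202072.16 / 1,000,000 ≈ 47.202 tonnes (5 s.f.)

47.202 tonnes


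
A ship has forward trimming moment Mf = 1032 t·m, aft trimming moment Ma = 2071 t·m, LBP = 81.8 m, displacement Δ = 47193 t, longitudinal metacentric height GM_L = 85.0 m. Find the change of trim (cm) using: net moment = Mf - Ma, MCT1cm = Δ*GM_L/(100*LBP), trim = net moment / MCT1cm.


Formula: net trimming moment = Mf - Ma; MCT1cm = Δ*GM_L/(100*LBP); trim = net moment / MCT1cm
Step 1 — net trimming moment = 1032 - 2071 = -1039 t·m
Step 2 — MCT1cm = 47193 * 85.0 / (100 * 81.8) = 490.3918 t·m/cm
Step 3 — trim = -1039 / 490.3918 ≈ -2.1187 cm (5 s.f.)

-2.1187 cm


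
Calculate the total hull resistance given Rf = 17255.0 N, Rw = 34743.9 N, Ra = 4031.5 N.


Formula: Rt = Rf + Rw + Ra
Substituting: Rt = 17255.0 + 34743.9 + 4031.5
Result: Rt = 56030.4 N

56030.4 N


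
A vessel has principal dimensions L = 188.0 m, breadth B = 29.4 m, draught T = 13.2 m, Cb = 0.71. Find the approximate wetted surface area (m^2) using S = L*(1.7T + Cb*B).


Formula: S = 1.7*L*T + V/T with V = Cb*L*B*T, i.e. S = L * (1.7*T + Cb*B)
Step 1 — 1.7*T = 1.7 * 13.2 = 22.44 m
Step 2 — Cb*B = 0.71 * 29.4 = 20.874 m
Step 3 — 1.7*T + Cb*B = 22.44 + 20.874 = 43.314 m
Step 4 — S = 188.0 * 43.314 ≈ 8143.0 m^2 (5 s.f.)

8143.0 m^2


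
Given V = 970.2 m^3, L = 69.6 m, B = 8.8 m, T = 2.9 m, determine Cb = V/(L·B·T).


Formula: Cb = V / (L * B * T)
Step 1 — L * B * T = 69.6 * 8.8 * 2.9 = 1776.192 m^3
Step 2 — Cb = 970.2 / 1776.192 ≈ 0.54622 (5 s.f.)

0.54622


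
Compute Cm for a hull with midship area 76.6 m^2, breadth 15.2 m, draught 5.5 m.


Formula: Cm = Am / (B * T)
Step 1 — B * T = 15.2 * 5.5 = 83.6 m^2
Step 2 — Cm = 76.6 / 83.6 ≈ 0.91627 (5 s.f.)

0.91627


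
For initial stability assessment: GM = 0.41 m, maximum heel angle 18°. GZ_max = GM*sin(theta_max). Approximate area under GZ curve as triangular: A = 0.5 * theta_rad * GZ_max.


Formula: GZ_max = GM * sin(theta); Area = 0.5 * theta_rad * GZ_max
Step 1 — GZ_max = 0.41 * sin(18°) = 0.41 * 0.309017 = 0.126697 m
Step 2 — theta_rad = 18 * pi/180 = 0.314159 rad
Step 3 — Area = 0.5 * 0.314159 * 0.126697 ≈ 0.019902 m·rad (5 s.f.)

0.019902 m·rad


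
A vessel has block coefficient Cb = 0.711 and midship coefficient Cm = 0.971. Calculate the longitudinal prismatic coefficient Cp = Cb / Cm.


Formula: Cp = Cb / Cm
Substituting: Cp = 0.711 / 0.971
Result: Cp ≈ 0.73223 (5 s.f.)

0.73223


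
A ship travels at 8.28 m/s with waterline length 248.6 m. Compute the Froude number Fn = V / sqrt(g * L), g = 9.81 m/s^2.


Formula: Fn = V / sqrt(g * L)
Step 1 — g * L = 9.81 * 248.6 = 2438.766
Step 2 — sqrt(g * L) = sqrt(2438.766) = 49.383864
Step 3 — Fn = 8.28 / 49.383864 ≈ 0.16767 (5 s.f.)

0.16767


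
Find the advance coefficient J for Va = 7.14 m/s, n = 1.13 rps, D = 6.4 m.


Formula: J = Va / (n * D)
Step 1 — n * D = 1.13 * 6.4 = 7.232
Step 2 — J = 7.14 / 7.232 ≈ 0.98728 (5 s.f.)

0.98728


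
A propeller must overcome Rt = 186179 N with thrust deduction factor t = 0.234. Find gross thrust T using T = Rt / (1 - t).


Formula: T = Rt / (1 - t)
Step 1 — (1 - t) = 1 - 0.234 = 0.766
Step 2 — T = 186179 / 0.766 ≈ 243050 N (5 s.f.)

243050 N


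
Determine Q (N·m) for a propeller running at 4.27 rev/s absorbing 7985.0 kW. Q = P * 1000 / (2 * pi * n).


Formula: Q = P_W / (2 * pi * n)
Step 1 — P_W = 7985.0 kW * 1000 = 7985000.0 W
Step 2 — 2 * pi * n = 2 * pi * 4.27 = 26.829201
Step 3 — Q = 7985000.0 / 26.829201 ≈ 297620 N·m (5 s.f.)

297620 N·m


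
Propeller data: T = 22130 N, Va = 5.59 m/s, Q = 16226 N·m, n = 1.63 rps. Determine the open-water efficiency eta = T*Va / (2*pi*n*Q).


Formula: eta = T * Va / (2 * pi * n * Q)
Step 1 — numerator = T * Va = 22130 * 5.59 = 123706.7
Step 2 — 2 * pi * n = 2 * pi * 1.63 = 10.241592
Step 3 — denominator = 10.241592 * 16226 = 166180.07
Step 4 — eta = 123706.7 / 166180.07 ≈ 0.74441 (5 s.f.)

0.74441


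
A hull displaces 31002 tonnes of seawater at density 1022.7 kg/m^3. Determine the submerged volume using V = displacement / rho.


Formula: V = mass / rho
Step 1 — convert tonnes to kg: 31002 t * 1000 = 31002000 kg
Step 2 — V = 31002000 / 1022.7 ≈ 30314 m^3 (5 s.f.)

30314 m^3


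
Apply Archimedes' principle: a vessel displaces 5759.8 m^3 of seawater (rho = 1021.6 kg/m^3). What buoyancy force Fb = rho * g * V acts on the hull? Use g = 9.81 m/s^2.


Formula: Fb = rho * g * V
Substituting: Fb = 1021.6 * 9.81 * 5759.8
Intermediate: 1021.6 * 9.81 = 10021.896
Result: Fb = 10021.896 * 5759.8 ≈ 57724000 N (5 s.f.)

57724000 N


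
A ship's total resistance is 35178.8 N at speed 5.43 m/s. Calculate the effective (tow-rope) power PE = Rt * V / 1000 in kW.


Formula: PE = Rt * V / 1000 (kW)
Step 1 — PE (W) = 35178.8 * 5.43 = 191020.884 W
Step 2 — PE (kW) = 191020.884 / 1000 ≈ 191.02 kW (5 s.f.)

191.02 kW


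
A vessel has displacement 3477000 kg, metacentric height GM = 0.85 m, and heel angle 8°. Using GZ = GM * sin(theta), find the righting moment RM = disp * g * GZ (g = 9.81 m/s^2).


Formula: GZ = GM * sin(theta); RM = disp * g * GZ
Step 1 — GZ = 0.85 * sin(8°) = 0.85 * 0.139173 = 0.118297 m
Step 2 — RM = 3477000 * 9.81 * 0.118297 ≈ 4035000 N·m (5 s.f.)

4035000 N·m


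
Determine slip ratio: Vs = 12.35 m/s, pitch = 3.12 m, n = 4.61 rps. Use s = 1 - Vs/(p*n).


Formula: s = 1 - Vs / (p * n)
Step 1 — p * n = 3.12 * 4.61 = 14.3832
Step 2 — Vs / (p*n) = 12.35 / 14.3832 = 0.858641 (6 d.p.)
Step 3 — s = 1 - 0.858641 = 0.141359

0.141359


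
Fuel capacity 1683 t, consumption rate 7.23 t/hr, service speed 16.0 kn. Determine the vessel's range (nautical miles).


Formula: endurance = fuel / rate; range = endurance * speed
Step 1 — endurance = 1683 / 7.23 = 232.7801 hours
Step 2 — range = 232.7801 * 16.0 ≈ 3724.5 nautical miles (5 s.f.)

3724.5 NM


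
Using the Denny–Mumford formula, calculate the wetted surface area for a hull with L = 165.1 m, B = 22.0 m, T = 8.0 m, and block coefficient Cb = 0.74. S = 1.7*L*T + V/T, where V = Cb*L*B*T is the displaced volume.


Formula: S = 1.7*L*T + V/T with V = Cb*L*B*T, i.e. S = L * (1.7*T + Cb*B)
Step 1 — 1.7*T = 1.7 * 8.0 = 13.6 m
Step 2 — Cb*B = 0.74 * 22.0 = 16.28 m
Step 3 — 1.7*T + Cb*B = 13.6 + 16.28 = 29.88 m
Step 4 — S = 165.1 * 29.88 ≈ 4933.2 m^2 (5 s.f.)

4933.2 m^2


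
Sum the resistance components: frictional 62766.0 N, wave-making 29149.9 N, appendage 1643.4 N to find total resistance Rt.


Formula: Rt = Rf + Rw + Ra
Substituting: Rt = 62766.0 + 29149.9 + 1643.4
Result: Rt = 93559.3 N

93559.3 N


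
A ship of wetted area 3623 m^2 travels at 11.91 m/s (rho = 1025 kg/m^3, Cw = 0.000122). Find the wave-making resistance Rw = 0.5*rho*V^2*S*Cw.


Formula: Rw = 0.5 * rho * V^2 * S * Cw
Step 1 — V^2 = 11.91^2 = 141.8481
Step 2 — 0.5 * rho * V^2 = 0.5 * 1025 * 141.8481 = 72697.15125
Step 3 — Rw = 72697.15125 * 3623 * 0.000122 ≈ 32133 N (5 s.f.)

32133 N


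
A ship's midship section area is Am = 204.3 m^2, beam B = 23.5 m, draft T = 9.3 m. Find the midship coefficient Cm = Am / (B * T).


Formula: Cm = Am / (B * T)
Step 1 — B * T = 23.5 * 9.3 = 218.55 m^2
Step 2 — Cm = 204.3 / 218.55 ≈ 0.93480 (5 s.f.)

0.93480


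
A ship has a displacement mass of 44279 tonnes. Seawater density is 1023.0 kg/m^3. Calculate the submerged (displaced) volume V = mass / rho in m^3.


Formula: V = mass / rho
Step 1 — convert tonnes to kg: 44279 t * 1000 = 44279000 kg
Step 2 — V = 44279000 / 1023.0 ≈ 43283 m^3 (5 s.f.)

43283 m^3


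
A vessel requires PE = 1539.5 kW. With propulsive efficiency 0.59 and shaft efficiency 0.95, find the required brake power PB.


Formula: PB = PE / (eta_D * eta_S)
Step 1 — combined efficiency = eta_D * eta_S = 0.59 * 0.95 = 0.5605
Step 2 — PB = 1539.5 / 0.5605 ≈ 2746.7 kW (5 s.f.)

2746.7 kW


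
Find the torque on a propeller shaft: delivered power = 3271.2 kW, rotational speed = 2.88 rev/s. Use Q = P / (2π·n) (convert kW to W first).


Formula: Q = P_W / (2 * pi * n)
Step 1 — P_W = 3271.2 kW * 1000 = 3271200.0 W
Step 2 — 2 * pi * n = 2 * pi * 2.88 = 18.095574
Step 3 — Q = 3271200.0 / 18.095574 ≈ 180770 N·m (5 s.f.)

180770 N·m


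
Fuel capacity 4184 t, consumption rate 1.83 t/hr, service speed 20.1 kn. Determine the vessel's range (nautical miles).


Formula: endurance = fuel / rate; range = endurance * speed
Step 1 — endurance = 4184 / 1.83 = 2286.3388 hours
Step 2 — range = 2286.3388 * 20.1 ≈ 45955 nautical miles (5 s.f.)

45955 NM


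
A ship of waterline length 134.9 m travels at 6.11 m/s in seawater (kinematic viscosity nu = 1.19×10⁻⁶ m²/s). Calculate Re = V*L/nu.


Formula: Re = V * L / nu
Step 1 — V * L = 6.11 * 134.9 = 824.239 m^2/s
Step 2 — Re = 824.239 / 1.19e-6 = 6.93e+08

6.93e+08


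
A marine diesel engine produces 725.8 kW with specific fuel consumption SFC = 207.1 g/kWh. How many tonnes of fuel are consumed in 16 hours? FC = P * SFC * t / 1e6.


Formula: FC (tonnes) = P * SFC * t / 1,000,000
Step 1 — P * SFC * t = 725.8 * 207.1 * 16 = 2405010.88 g
Step 2 — FC (tonnes) = 2405010.88 / 1,000,000 ≈ 2.4050 tonnes (5 s.f.)

2.4050 tonnes


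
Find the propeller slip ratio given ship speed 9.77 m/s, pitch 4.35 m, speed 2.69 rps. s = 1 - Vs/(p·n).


Formula: s = 1 - Vs / (p * n)
Step 1 — p * n = 4.35 * 2.69 = 11.7015
Step 2 — Vs / (p*n) = 9.77 / 11.7015 = 0.834936 (6 d.p.)
Step 3 — s = 1 - 0.834936 = 0.165064

0.165064


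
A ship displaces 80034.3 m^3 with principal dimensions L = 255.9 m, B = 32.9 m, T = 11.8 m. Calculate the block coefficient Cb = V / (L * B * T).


Formula: Cb = V / (L * B * T)
Step 1 — L * B * T = 255.9 * 32.9 * 11.8 = 99345.498 m^3
Step 2 — Cb = 80034.3 / 99345.498 ≈ 0.80562 (5 s.f.)

0.80562


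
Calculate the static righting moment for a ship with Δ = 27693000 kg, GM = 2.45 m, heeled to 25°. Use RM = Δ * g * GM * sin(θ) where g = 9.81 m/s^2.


Formula: GZ = GM * sin(theta); RM = disp * g * GZ
Step 1 — GZ = 2.45 * sin(25°) = 2.45 * 0.422618 = 1.035414 m
Step 2 — RM = 27693000 * 9.81 * 1.035414 ≈ 281290000 N·m (5 s.f.)

281290000 N·m


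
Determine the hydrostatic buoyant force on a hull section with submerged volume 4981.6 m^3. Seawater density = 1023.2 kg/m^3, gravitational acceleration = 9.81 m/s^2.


Formula: Fb = rho * g * V
Substituting: Fb = 1023.2 * 9.81 * 4981.6
Intermediate: 1023.2 * 9.81 = 10037.592
Result: Fb = 10037.592 * 4981.6 ≈ 50003000 N (5 s.f.)

50003000 N


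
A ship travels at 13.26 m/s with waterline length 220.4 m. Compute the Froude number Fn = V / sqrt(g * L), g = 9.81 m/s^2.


Formula: Fn = V / sqrt(g * L)
Step 1 — g * L = 9.81 * 220.4 = 2162.124
Step 2 — sqrt(g * L) = sqrt(2162.124) = 46.498645
Step 3 — Fn = 13.26 / 46.498645 ≈ 0.28517 (5 s.f.)

0.28517


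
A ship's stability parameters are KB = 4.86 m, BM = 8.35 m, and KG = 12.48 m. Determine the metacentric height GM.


Formula: GM = KB + BM - KG
Step 1 — KM = KB + BM = 4.86 + 8.35 = 13.21 m
Step 2 — GM = KM - KG = 13.21 - 12.48 = 0.73 m

0.73 m


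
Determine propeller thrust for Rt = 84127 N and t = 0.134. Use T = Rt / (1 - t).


Formula: T = Rt / (1 - t)
Step 1 — (1 - t) = 1 - 0.134 = 0.866
Step 2 — T = 84127 / 0.866 ≈ 97144 N (5 s.f.)

97144 N


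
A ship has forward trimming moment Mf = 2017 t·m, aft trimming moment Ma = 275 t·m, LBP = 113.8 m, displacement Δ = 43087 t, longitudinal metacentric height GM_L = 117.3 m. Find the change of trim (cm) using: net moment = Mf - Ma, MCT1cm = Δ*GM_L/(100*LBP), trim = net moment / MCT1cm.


Formula: net trimming moment = Mf - Ma; MCT1cm = Δ*GM_L/(100*LBP); trim = net moment / MCT1cm
Step 1 — net trimming moment = 2017 - 275 = 1742 t·m
Step 2 — MCT1cm = 43087 * 117.3 / (100 * 113.8) = 444.1217 t·m/cm
Step 3 — trim = 1742 / 444.1217 ≈ 3.9223 cm (5 s.f.)

3.9223 cm


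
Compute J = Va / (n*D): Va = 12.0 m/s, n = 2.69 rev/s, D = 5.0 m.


Formula: J = Va / (n * D)
Step 1 — n * D = 2.69 * 5.0 = 13.45
Step 2 — J = 12.0 / 13.45 ≈ 0.89219 (5 s.f.)

0.89219


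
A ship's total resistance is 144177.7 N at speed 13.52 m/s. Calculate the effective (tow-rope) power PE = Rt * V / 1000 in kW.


Formula: PE = Rt * V / 1000 (kW)
Step 1 — PE (W) = 144177.7 * 13.52 = 1949282.504 W
Step 2 — PE (kW) = 1949282.504 / 1000 ≈ 1949.3 kW (5 s.f.)

1949.3 kW


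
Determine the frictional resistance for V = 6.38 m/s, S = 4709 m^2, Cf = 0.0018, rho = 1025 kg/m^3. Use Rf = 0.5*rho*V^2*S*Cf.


Formula: Rf = 0.5 * rho * V^2 * S * Cf
Step 1 — V^2 = 6.38^2 = 40.7044
Step 2 — 0.5 * rho * V^2 = 0.5 * 1025 * 40.7044 = 20861.005
Step 3 — Rf = 20861.005 * 4709 * 0.0018 ≈ 176820 N (5 s.f.)

176820 N


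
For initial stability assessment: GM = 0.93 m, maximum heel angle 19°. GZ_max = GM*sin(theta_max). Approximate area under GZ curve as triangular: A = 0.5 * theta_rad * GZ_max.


Formula: GZ_max = GM * sin(theta); Area = 0.5 * theta_rad * GZ_max
Step 1 — GZ_max = 0.93 * sin(19°) = 0.93 * 0.325568 = 0.302778 m
Step 2 — theta_rad = 19 * pi/180 = 0.331613 rad
Step 3 — Area = 0.5 * 0.331613 * 0.302778 ≈ 0.050203 m·rad (5 s.f.)

0.050203 m·rad


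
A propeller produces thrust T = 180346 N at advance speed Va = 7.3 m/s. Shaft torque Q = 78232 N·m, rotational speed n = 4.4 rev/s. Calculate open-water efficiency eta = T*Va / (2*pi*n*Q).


Formula: eta = T * Va / (2 * pi * n * Q)
Step 1 — numerator = T * Va = 180346 * 7.3 = 1316525.8
Step 2 — 2 * pi * n = 2 * pi * 4.4 = 27.646015
Step 3 — denominator = 27.646015 * 78232 = 2162803.05
Step 4 — eta = 1316525.8 / 2162803.05 ≈ 0.60871 (5 s.f.)

0.60871


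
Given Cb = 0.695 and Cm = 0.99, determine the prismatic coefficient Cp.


Formula: Cp = Cb / Cm
Substituting: Cp = 0.695 / 0.99
Result: Cp ≈ 0.70202 (5 s.f.)

0.70202


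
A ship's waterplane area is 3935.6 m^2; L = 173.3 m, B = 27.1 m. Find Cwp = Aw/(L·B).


Formula: Cwp = Aw / (L * B)
Step 1 — L * B = 173.3 * 27.1 = 4696.43 m^2
Step 2 — Cwp = 3935.6 / 4696.43 ≈ 0.83800 (5 s.f.)

0.83800


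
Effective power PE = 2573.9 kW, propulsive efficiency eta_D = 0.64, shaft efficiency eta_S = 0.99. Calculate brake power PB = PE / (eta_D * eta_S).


Formula: PB = PE / (eta_D * eta_S)
Step 1 — combined efficiency = eta_D * eta_S = 0.64 * 0.99 = 0.6336
Step 2 — PB = 2573.9 / 0.6336 ≈ 4062.3 kW (5 s.f.)

4062.3 kW


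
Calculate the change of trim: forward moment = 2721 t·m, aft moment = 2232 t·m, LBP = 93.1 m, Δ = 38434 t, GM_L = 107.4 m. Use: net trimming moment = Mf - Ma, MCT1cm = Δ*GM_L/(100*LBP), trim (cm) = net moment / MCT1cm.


Formula: net trimming moment = Mf - Ma; MCT1cm = Δ*GM_L/(100*LBP); trim = net moment / MCT1cm
Step 1 — net trimming moment = 2721 - 2232 = 489 t·m
Step 2 — MCT1cm = 38434 * 107.4 / (100 * 93.1) = 443.374 t·m/cm
Step 3 — trim = 489 / 443.374 ≈ 1.1029 cm (5 s.f.)

1.1029 cm


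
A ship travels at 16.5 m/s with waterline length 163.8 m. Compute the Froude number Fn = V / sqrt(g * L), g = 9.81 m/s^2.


Formula: Fn = V / sqrt(g * L)
Step 1 — g * L = 9.81 * 163.8 = 1606.878
Step 2 — sqrt(g * L) = sqrt(1606.878) = 40.085883
Step 3 — Fn = 16.5 / 40.085883 ≈ 0.41162 (5 s.f.)

0.41162


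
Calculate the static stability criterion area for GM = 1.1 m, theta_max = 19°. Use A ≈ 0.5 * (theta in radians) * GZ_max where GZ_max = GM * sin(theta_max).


Formula: GZ_max = GM * sin(theta); Area = 0.5 * theta_rad * GZ_max
Step 1 — GZ_max = 1.1 * sin(19°) = 1.1 * 0.325568 = 0.358125 m
Step 2 — theta_rad = 19 * pi/180 = 0.331613 rad
Step 3 — Area = 0.5 * 0.331613 * 0.358125 ≈ 0.059379 m·rad (5 s.f.)

0.059379 m·rad


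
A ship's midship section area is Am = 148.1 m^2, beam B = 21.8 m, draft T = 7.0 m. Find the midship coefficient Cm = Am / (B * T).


Formula: Cm = Am / (B * T)
Step 1 — B * T = 21.8 * 7.0 = 152.6 m^2
Step 2 — Cm = 148.1 / 152.6 ≈ 0.97051 (5 s.f.)

0.97051


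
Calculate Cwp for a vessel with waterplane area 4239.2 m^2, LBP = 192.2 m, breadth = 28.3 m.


Formula: Cwp = Aw / (L * B)
Step 1 — L * B = 192.2 * 28.3 = 5439.26 m^2
Step 2 — Cwp = 4239.2 / 5439.26 ≈ 0.77937 (5 s.f.)

0.77937


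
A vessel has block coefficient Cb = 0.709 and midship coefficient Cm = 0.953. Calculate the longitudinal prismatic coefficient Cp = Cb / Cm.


Formula: Cp = Cb / Cm
Substituting: Cp = 0.709 / 0.953
Result: Cp ≈ 0.74397 (5 s.f.)

0.74397


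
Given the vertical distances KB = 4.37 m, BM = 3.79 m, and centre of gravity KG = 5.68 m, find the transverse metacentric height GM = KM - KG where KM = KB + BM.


Formula: GM = KB + BM - KG
Step 1 — KM = KB + BM = 4.37 + 3.79 = 8.16 m
Step 2 — GM = KM - KG = 8.16 - 5.68 = 2.48 m

2.48 m


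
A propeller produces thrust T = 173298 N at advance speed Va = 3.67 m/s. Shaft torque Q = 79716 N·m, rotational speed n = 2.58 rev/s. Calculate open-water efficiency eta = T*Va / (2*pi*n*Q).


Formula: eta = T * Va / (2 * pi * n * Q)
Step 1 — numerator = T * Va = 173298 * 3.67 = 636003.66
Step 2 — 2 * pi * n = 2 * pi * 2.58 = 16.210618
Step 3 — denominator = 16.210618 * 79716 = 1292245.62
Step 4 — eta = 636003.66 / 1292245.62 ≈ 0.49217 (5 s.f.)

0.49217


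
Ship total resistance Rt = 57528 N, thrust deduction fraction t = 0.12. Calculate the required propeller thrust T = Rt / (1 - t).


Formula: T = Rt / (1 - t)
Step 1 — (1 - t) = 1 - 0.12 = 0.88
Step 2 — T = 57528 / 0.88 ≈ 65373 N (5 s.f.)

65373 N


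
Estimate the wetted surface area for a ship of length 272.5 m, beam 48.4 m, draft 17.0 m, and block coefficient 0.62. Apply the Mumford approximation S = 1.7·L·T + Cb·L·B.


Formula: S = 1.7*L*T + V/T with V = Cb*L*B*T, i.e. S = L * (1.7*T + Cb*B)
Step 1 — 1.7*T = 1.7 * 17.0 = 28.9 m
Step 2 — Cb*B = 0.62 * 48.4 = 30.008 m
Step 3 — 1.7*T + Cb*B = 28.9 + 30.008 = 58.908 m
Step 4 — S = 272.5 * 58.908 ≈ 16052 m^2 (5 s.f.)

16052 m^2


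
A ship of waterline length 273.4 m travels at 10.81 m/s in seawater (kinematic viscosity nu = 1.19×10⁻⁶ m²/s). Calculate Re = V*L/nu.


Formula: Re = V * L / nu
Step 1 — V * L = 10.81 * 273.4 = 2955.454 m^2/s
Step 2 — Re = 2955.454 / 1.19e-6 = 2.48e+09

2.48e+09


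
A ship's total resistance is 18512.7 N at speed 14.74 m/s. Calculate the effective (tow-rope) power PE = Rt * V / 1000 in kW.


Formula: PE = Rt * V / 1000 (kW)
Step 1 — PE (W) = 18512.7 * 14.74 = 272877.198 W
Step 2 — PE (kW) = 272877.198 / 1000 ≈ 272.88 kW (5 s.f.)

272.88 kW


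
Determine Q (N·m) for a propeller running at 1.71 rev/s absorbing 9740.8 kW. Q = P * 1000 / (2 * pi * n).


Formula: Q = P_W / (2 * pi * n)
Step 1 — P_W = 9740.8 kW * 1000 = 9740800.0 W
Step 2 — 2 * pi * n = 2 * pi * 1.71 = 10.744247
Step 3 — Q = 9740800.0 / 10.744247 ≈ 906610 N·m (5 s.f.)

906610 N·m


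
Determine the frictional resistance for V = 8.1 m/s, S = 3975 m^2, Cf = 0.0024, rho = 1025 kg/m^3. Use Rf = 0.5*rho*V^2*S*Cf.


Formula: Rf = 0.5 * rho * V^2 * S * Cf
Step 1 — V^2 = 8.1^2 = 65.61
Step 2 — 0.5 * rho * V^2 = 0.5 * 1025 * 65.61 = 33625.125
Step 3 — Rf = 33625.125 * 3975 * 0.0024 ≈ 320780 N (5 s.f.)

320780 N


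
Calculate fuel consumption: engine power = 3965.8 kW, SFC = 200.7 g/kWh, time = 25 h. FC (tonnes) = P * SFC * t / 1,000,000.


Formula: FC (tonnes) = P * SFC * t / 1,000,000
Step 1 — P * SFC * t = 3965.8 * 200.7 * 25 = 19898401.5 g
Step 2 — FC (tonnes) = 19898401.5 / 1,000,000 ≈ 19.898 tonnes (5 s.f.)

19.898 tonnes


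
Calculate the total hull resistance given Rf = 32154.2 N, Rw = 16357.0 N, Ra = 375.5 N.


Formula: Rt = Rf + Rw + Ra
Substituting: Rt = 32154.2 + 16357.0 + 375.5
Result: Rt = 48886.7 N

48886.7 N


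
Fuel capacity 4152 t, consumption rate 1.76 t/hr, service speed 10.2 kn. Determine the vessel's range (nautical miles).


Formula: endurance = fuel / rate; range = endurance * speed
Step 1 — endurance = 4152 / 1.76 = 2359.0909 hours
Step 2 — range = 2359.0909 * 10.2 ≈ 24063 nautical miles (5 s.f.)

24063 NM


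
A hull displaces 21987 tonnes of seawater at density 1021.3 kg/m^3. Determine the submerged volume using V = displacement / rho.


Formula: V = mass / rho
Step 1 — convert tonnes to kg: 21987 t * 1000 = 21987000 kg
Step 2 — V = 21987000 / 1021.3 ≈ 21528 m^3 (5 s.f.)

21528 m^3


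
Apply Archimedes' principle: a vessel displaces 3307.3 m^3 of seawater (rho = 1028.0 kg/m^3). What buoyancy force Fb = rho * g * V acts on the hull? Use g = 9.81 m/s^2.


Formula: Fb = rho * g * V
Substituting: Fb = 1028.0 * 9.81 * 3307.3
Intermediate: 1028.0 * 9.81 = 10084.68
Result: Fb = 10084.68 * 3307.3 ≈ 33353000 N (5 s.f.)

33353000 N


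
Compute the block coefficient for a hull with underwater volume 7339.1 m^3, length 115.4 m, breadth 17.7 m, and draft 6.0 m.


Formula: Cb = V / (L * B * T)
Step 1 — L * B * T = 115.4 * 17.7 * 6.0 = 12255.48 m^3
Step 2 — Cb = 7339.1 / 12255.48 ≈ 0.59884 (5 s.f.)

0.59884


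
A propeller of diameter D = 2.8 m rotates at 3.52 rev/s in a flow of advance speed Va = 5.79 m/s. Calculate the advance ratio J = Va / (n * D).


Formula: J = Va / (n * D)
Step 1 — n * D = 3.52 * 2.8 = 9.856
Step 2 — J = 5.79 / 9.856 ≈ 0.58746 (5 s.f.)

0.58746


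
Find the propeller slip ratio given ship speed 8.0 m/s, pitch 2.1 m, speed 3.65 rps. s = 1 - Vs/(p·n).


Formula: s = 1 - Vs / (p * n)
Step 1 — p * n = 2.1 * 3.65 = 7.665
Step 2 — Vs / (p*n) = 8.0 / 7.665 = 1.043705 (6 d.p.)
Step 3 — s = 1 - 1.043705 = -0.043705

-0.043705


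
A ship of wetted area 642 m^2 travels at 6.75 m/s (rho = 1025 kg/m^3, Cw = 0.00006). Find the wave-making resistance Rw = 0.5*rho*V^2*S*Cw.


Formula: Rw = 0.5 * rho * V^2 * S * Cw
Step 1 — V^2 = 6.75^2 = 45.5625
Step 2 — 0.5 * rho * V^2 = 0.5 * 1025 * 45.5625 = 23350.78125
Step 3 — Rw = 23350.78125 * 642 * 0.00006 ≈ 899.47 N (5 s.f.)

899.47 N


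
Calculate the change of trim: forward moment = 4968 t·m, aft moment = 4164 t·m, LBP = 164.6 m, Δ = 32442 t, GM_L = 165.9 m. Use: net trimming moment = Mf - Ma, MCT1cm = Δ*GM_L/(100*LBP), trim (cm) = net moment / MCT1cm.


Formula: net trimming moment = Mf - Ma; MCT1cm = Δ*GM_L/(100*LBP); trim = net moment / MCT1cm
Step 1 — net trimming moment = 4968 - 4164 = 804 t·m
Step 2 — MCT1cm = 32442 * 165.9 / (100 * 164.6) = 326.9822 t·m/cm
Step 3 — trim = 804 / 326.9822 ≈ 2.4588 cm (5 s.f.)

2.4588 cm


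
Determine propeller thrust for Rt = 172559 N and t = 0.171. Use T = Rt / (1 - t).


Formula: T = Rt / (1 - t)
Step 1 — (1 - t) = 1 - 0.171 = 0.829
Step 2 — T = 172559 / 0.829 ≈ 208150 N (5 s.f.)

208150 N


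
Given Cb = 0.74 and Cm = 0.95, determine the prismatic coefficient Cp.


Formula: Cp = Cb / Cm
Substituting: Cp = 0.74 / 0.95
Result: Cp ≈ 0.77895 (5 s.f.)

0.77895


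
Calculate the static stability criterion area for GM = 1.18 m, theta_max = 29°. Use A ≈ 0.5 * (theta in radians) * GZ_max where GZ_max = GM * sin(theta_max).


Formula: GZ_max = GM * sin(theta); Area = 0.5 * theta_rad * GZ_max
Step 1 — GZ_max = 1.18 * sin(29°) = 1.18 * 0.48481 = 0.572076 m
Step 2 — theta_rad = 29 * pi/180 = 0.506145 rad
Step 3 — Area = 0.5 * 0.506145 * 0.572076 ≈ 0.14478 m·rad (5 s.f.)

0.14478 m·rad


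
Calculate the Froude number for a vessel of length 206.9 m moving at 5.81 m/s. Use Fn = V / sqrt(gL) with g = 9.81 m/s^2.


Formula: Fn = V / sqrt(g * L)
Step 1 — g * L = 9.81 * 206.9 = 2029.689
Step 2 — sqrt(g * L) = sqrt(2029.689) = 45.05207
Step 3 — Fn = 5.81 / 45.05207 ≈ 0.12896 (5 s.f.)

0.12896


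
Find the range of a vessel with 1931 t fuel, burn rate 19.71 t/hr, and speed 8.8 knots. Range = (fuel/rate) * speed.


Formula: endurance = fuel / rate; range = endurance * speed
Step 1 — endurance = 1931 / 19.71 = 97.9706 hours
Step 2 — range = 97.9706 * 8.8 ≈ 862.14 nautical miles (5 s.f.)

862.14 NM


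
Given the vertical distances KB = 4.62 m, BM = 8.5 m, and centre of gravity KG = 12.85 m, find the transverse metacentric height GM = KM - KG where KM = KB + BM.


Formula: GM = KB + BM - KG
Step 1 — KM = KB + BM = 4.62 + 8.5 = 13.12 m
Step 2 — GM = KM - KG = 13.12 - 12.85 = 0.27 m

0.27 m


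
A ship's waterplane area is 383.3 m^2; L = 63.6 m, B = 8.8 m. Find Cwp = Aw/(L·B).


Formula: Cwp = Aw / (L * B)
Step 1 — L * B = 63.6 * 8.8 = 559.68 m^2
Step 2 — Cwp = 383.3 / 559.68 ≈ 0.68486 (5 s.f.)

0.68486


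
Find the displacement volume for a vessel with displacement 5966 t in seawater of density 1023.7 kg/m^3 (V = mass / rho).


Formula: V = mass / rho
Step 1 — convert tonnes to kg: 5966 t * 1000 = 5966000 kg
Step 2 — V = 5966000 / 1023.7 ≈ 5827.9 m^3 (5 s.f.)

5827.9 m^3


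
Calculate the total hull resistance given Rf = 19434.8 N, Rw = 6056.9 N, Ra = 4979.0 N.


Formula: Rt = Rf + Rw + Ra
Substituting: Rt = 19434.8 + 6056.9 + 4979.0
Result: Rt = 30470.7 N

30470.7 N


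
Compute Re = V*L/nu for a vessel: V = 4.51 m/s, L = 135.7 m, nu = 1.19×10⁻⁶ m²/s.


Formula: Re = V * L / nu
Step 1 — V * L = 4.51 * 135.7 = 612.007 m^2/s
Step 2 — Re = 612.007 / 1.19e-6 = 5.14e+08

5.14e+08


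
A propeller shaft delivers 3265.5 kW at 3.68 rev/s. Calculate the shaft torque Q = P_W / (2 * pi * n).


Formula: Q = P_W / (2 * pi * n)
Step 1 — P_W = 3265.5 kW * 1000 = 3265500.0 W
Step 2 — 2 * pi * n = 2 * pi * 3.68 = 23.122122
Step 3 — Q = 3265500.0 / 23.122122 ≈ 141230 N·m (5 s.f.)

141230 N·m


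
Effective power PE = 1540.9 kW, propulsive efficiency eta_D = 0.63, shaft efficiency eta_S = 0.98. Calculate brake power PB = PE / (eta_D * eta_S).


Formula: PB = PE / (eta_D * eta_S)
Step 1 — combined efficiency = eta_D * eta_S = 0.63 * 0.98 = 0.6174
Step 2 — PB = 1540.9 / 0.6174 ≈ 2495.8 kW (5 s.f.)

2495.8 kW


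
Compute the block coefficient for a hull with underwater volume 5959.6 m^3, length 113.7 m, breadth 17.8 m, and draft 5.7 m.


Formula: Cb = V / (L * B * T)
Step 1 — L * B * T = 113.7 * 17.8 * 5.7 = 11536.002 m^3
Step 2 — Cb = 5959.6 / 11536.002 ≈ 0.51661 (5 s.f.)

0.51661


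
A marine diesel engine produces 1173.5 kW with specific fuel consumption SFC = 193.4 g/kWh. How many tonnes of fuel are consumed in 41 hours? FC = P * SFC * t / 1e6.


Formula: FC (tonnes) = P * SFC * t / 1,000,000
Step 1 — P * SFC * t = 1173.5 * 193.4 * 41 = 9305150.9 g
Step 2 — FC (tonnes) = 9305150.9 / 1,000,000 ≈ 9.3052 tonnes (5 s.f.)

9.3052 tonnes


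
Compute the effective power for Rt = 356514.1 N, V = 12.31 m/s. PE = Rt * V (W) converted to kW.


Formula: PE = Rt * V / 1000 (kW)
Step 1 — PE (W) = 356514.1 * 12.31 = 4388688.571 W
Step 2 — PE (kW) = 4388688.571 / 1000 ≈ 4388.7 kW (5 s.f.)

4388.7 kW


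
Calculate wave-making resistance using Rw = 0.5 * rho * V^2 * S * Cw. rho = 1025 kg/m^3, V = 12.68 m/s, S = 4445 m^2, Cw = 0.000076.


Formula: Rw = 0.5 * rho * V^2 * S * Cw
Step 1 — V^2 = 12.68^2 = 160.7824
Step 2 — 0.5 * rho * V^2 = 0.5 * 1025 * 160.7824 = 82400.98
Step 3 — Rw = 82400.98 * 4445 * 0.000076 ≈ 27837 N (5 s.f.)

27837 N


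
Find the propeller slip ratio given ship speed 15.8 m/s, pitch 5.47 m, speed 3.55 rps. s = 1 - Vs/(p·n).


Formula: s = 1 - Vs / (p * n)
Step 1 — p * n = 5.47 * 3.55 = 19.4185
Step 2 — Vs / (p*n) = 15.8 / 19.4185 = 0.813657 (6 d.p.)
Step 3 — s = 1 - 0.813657 = 0.186343

0.186343


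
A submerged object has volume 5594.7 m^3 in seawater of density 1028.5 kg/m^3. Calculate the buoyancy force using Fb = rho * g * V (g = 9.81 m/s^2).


Formula: Fb = rho * g * V
Substituting: Fb = 1028.5 * 9.81 * 5594.7
Intermediate: 1028.5 * 9.81 = 10089.585
Result: Fb = 10089.585 * 5594.7 ≈ 56448000 N (5 s.f.)

56448000 N


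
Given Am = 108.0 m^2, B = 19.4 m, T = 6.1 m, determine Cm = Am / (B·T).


Formula: Cm = Am / (B * T)
Step 1 — B * T = 19.4 * 6.1 = 118.34 m^2
Step 2 — Cm = 108.0 / 118.34 ≈ 0.91262 (5 s.f.)

0.91262


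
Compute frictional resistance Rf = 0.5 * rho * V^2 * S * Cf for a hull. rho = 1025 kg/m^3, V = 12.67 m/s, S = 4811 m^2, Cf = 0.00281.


Formula: Rf = 0.5 * rho * V^2 * S * Cf
Step 1 — V^2 = 12.67^2 = 160.5289
Step 2 — 0.5 * rho * V^2 = 0.5 * 1025 * 160.5289 = 82271.06125
Step 3 — Rf = 82271.06125 * 4811 * 0.00281 ≈ 1112200 N (5 s.f.)

1112200 N


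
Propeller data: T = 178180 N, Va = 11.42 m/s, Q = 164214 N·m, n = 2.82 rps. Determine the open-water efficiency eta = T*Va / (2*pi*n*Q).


Formula: eta = T * Va / (2 * pi * n * Q)
Step 1 — numerator = T * Va = 178180 * 11.42 = 2034815.6
Step 2 — 2 * pi * n = 2 * pi * 2.82 = 17.718583
Step 3 — denominator = 17.718583 * 164214 = 2909639.39
Step 4 — eta = 2034815.6 / 2909639.39 ≈ 0.69934 (5 s.f.)

0.69934


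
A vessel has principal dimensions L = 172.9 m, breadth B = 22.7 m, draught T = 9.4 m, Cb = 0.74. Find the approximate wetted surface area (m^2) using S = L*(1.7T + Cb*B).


Formula: S = 1.7*L*T + V/T with V = Cb*L*B*T, i.e. S = L * (1.7*T + Cb*B)
Step 1 — 1.7*T = 1.7 * 9.4 = 15.98 m
Step 2 — Cb*B = 0.74 * 22.7 = 16.798 m
Step 3 — 1.7*T + Cb*B = 15.98 + 16.798 = 32.778 m
Step 4 — S = 172.9 * 32.778 ≈ 5667.3 m^2 (5 s.f.)

5667.3 m^2


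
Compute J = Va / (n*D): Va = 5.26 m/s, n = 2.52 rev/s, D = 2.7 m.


Formula: J = Va / (n * D)
Step 1 — n * D = 2.52 * 2.7 = 6.804
Step 2 — J = 5.26 / 6.804 ≈ 0.77307 (5 s.f.)

0.77307


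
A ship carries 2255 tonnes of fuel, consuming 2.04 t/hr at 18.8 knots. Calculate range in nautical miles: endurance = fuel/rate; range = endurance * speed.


Formula: endurance = fuel / rate; range = endurance * speed
Step 1 — endurance = 2255 / 2.04 = 1105.3922 hours
Step 2 — range = 1105.3922 * 18.8 ≈ 20781 nautical miles (5 s.f.)

20781 NM


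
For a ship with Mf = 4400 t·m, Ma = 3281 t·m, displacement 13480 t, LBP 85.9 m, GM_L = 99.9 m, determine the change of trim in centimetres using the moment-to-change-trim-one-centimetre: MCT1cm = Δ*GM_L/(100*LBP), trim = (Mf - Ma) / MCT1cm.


Formula: net trimming moment = Mf - Ma; MCT1cm = Δ*GM_L/(100*LBP); trim = net moment / MCT1cm
Step 1 — net trimming moment = 4400 - 3281 = 1119 t·m
Step 2 — MCT1cm = 13480 * 99.9 / (100 * 85.9) = 156.7697 t·m/cm
Step 3 — trim = 1119 / 156.7697 ≈ 7.1379 cm (5 s.f.)

7.1379 cm


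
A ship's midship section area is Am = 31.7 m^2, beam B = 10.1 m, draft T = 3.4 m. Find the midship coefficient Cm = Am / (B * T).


Formula: Cm = Am / (B * T)
Step 1 — B * T = 10.1 * 3.4 = 34.34 m^2
Step 2 — Cm = 31.7 / 34.34 ≈ 0.92312 (5 s.f.)

0.92312


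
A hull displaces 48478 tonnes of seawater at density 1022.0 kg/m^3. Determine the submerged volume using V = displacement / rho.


Formula: V = mass / rho
Step 1 — convert tonnes to kg: 48478 t * 1000 = 48478000 kg
Step 2 — V = 48478000 / 1022.0 ≈ 47434 m^3 (5 s.f.)

47434 m^3


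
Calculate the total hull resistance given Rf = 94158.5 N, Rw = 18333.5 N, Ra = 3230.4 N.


Formula: Rt = Rf + Rw + Ra
Substituting: Rt = 94158.5 + 18333.5 + 3230.4
Result: Rt = 115722.4 N

115722.4 N


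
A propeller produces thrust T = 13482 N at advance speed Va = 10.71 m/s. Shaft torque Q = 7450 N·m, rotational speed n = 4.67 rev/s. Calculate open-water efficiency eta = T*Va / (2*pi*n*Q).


Formula: eta = T * Va / (2 * pi * n * Q)
Step 1 — numerator = T * Va = 13482 * 10.71 = 144392.22
Step 2 — 2 * pi * n = 2 * pi * 4.67 = 29.342475
Step 3 — denominator = 29.342475 * 7450 = 218601.44
Step 4 — eta = 144392.22 / 218601.44 ≈ 0.66053 (5 s.f.)

0.66053


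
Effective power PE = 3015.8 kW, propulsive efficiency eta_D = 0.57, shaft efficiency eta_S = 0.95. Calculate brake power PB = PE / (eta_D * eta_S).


Formula: PB = PE / (eta_D * eta_S)
Step 1 — combined efficiency = eta_D * eta_S = 0.57 * 0.95 = 0.5415
Step 2 — PB = 3015.8 / 0.5415 ≈ 5569.3 kW (5 s.f.)

5569.3 kW


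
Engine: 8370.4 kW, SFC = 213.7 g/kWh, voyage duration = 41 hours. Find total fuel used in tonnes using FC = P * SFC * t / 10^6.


Formula: FC (tonnes) = P * SFC * t / 1,000,000
Step 1 — P * SFC * t = 8370.4 * 213.7 * 41 = 73338933.68 g
Step 2 — FC (tonnes) = 73338933.68 / 1,000,000 ≈ 73.339 tonnes (5 s.f.)

73.339 tonnes


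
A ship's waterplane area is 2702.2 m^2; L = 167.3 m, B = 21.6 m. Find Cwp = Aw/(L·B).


Formula: Cwp = Aw / (L * B)
Step 1 — L * B = 167.3 * 21.6 = 3613.68 m^2
Step 2 — Cwp = 2702.2 / 3613.68 ≈ 0.74777 (5 s.f.)

0.74777


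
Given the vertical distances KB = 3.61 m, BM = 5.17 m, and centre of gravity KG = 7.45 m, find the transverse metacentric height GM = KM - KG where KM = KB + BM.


Formula: GM = KB + BM - KG
Step 1 — KM = KB + BM = 3.61 + 5.17 = 8.78 m
Step 2 — GM = KM - KG = 8.78 - 7.45 = 1.33 m

1.33 m
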